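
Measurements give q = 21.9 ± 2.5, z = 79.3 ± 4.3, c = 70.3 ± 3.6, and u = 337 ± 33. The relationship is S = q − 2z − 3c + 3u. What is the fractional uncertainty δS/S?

0.151

Each term contributes (cᵢ δxᵢ)² to (δS)²:
  (δq)² = 6.25;  (2·δz)² = 74.0;  (3·δc)² = 117;  (3·δu)² = 9800
δS = √(10000) = 100.0
S = 663, so δS/S = 100.0/663 = 0.151.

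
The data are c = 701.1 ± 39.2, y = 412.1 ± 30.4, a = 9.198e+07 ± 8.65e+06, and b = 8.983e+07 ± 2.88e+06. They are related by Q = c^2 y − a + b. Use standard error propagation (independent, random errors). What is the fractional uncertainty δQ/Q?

0.143

Let p = c^2·y = 2.026e+08. δp/p = √((2·δc/c)² + (1·δy/y)²) = √(0.0125 + 0.00544) = 0.134, so δp = 2.71e+07.
Q = p − a + b: δQ = √(δp² + δa² + δb²) = √(7.36e+14 + 7.48e+13 + 8.29e+12) = 2.86e+07
Q = 2.004e+08, so δQ/Q = 2.86e+07/2.004e+08 = 0.143.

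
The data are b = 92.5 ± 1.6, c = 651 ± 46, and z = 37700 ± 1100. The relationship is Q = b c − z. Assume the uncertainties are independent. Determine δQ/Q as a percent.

20.1%

Let p = b·c = 60200. δp/p = √((1·δb/b)² + (1·δc/c)²) = √(0.000299 + 0.00499) = 0.0727, so δp = 4380.
Q = p − z: δQ = √(δp² + δz²) = √(1.92e+07 + 1.21e+06) = 4520
Q = 22500, so δQ/Q = 4520/22500 = 0.201.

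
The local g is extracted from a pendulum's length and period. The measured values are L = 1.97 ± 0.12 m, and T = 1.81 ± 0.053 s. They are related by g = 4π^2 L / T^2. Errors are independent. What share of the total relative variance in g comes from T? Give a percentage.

(δg/g)² = (1·δL/L)² + (-2·δT/T)²
  L term: (1×0.0609)² = 0.00371
  T term: (-2×0.0293)² = 0.00343
Total = 0.00714. Share from T = 0.00343/0.00714 = 0.480.

48.0%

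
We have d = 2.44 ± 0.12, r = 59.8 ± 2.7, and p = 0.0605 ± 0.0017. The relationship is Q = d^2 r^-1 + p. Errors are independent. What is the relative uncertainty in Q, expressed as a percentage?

Let w = d^2·r^-1 = 0.0996. δw/w = √((2·δd/d)² + (-1·δr/r)²) = √(0.00967 + 0.00204) = 0.108, so δw = 0.0108.
Q = w + p: δQ = √(δw² + δp²) = √(0.000116 + 2.89e-06) = 0.0109
Q = 0.160, so δQ/Q = 0.0109/0.160 = 0.0682.

6.82%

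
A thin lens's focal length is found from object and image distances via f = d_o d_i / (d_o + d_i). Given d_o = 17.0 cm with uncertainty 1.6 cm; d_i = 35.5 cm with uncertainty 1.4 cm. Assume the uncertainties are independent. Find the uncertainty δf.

∂f/∂d_o = (d_i/(d_o+d_i))² = 0.457;  ∂f/∂d_i = (d_o/(d_o+d_i))² = 0.105
δf = √((∂f/∂d_o · δd_o)² + (∂f/∂d_i · δd_i)²) = √(0.535 + 0.0215) = 0.746 cm

0.746 cm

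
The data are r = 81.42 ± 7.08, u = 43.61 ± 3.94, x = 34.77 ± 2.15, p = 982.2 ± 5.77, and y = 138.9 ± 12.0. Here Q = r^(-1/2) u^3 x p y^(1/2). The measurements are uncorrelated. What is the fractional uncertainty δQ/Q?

Q is a product of powers, so relative uncertainties combine in quadrature:
  (−½·δr/r)² = (-0.5×0.0870)² = 0.00189;  (3·δu/u)² = (3×0.0903)² = 0.0735;  (1·δx/x)² = (1×0.0618)² = 0.00382;  (1·δp/p)² = (1×0.00587)² = 3.45e-05;  (½·δy/y)² = (0.5×0.0864)² = 0.00187
δQ/Q = √(0.0811) = 0.285

0.285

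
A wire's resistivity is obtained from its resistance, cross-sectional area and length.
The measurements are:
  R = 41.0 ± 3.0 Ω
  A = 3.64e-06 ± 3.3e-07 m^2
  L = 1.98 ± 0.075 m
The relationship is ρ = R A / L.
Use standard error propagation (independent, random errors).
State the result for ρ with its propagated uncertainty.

For a monomial ρ ∝ R, A, L^-1, fractional errors add in quadrature:
  (1·δR/R)² = (1×0.0732)² = 0.00535;  (1·δA/A)² = (1×0.0907)² = 0.00822;  (-1·δL/L)² = (-1×0.0379)² = 0.00143
δρ/ρ = √(0.0150) = 0.123
ρ = 7.54e-05 Ω·m, so δρ = 0.123 × 7.54e-05 = 9.23e-06 Ω·m.

(7.54 ± 0.923) × 10^-5 Ω·m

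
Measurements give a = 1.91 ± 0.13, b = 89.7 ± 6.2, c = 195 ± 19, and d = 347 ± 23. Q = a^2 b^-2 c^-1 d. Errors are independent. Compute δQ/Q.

Since Q is a product/quotient, work with relative uncertainties:
  (2·δa/a)² = (2×0.0681)² = 0.0185;  (-2·δb/b)² = (-2×0.0691)² = 0.0191;  (-1·δc/c)² = (-1×0.0974)² = 0.00949;  (1·δd/d)² = (1×0.0663)² = 0.00439
δQ/Q = √(0.0515) = 0.227

0.227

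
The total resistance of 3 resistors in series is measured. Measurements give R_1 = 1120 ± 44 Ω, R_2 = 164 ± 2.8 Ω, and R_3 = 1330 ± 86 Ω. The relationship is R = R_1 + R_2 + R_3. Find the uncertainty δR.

Sums and differences: (δR)² = Σ (cᵢ δxᵢ)².
  (δR_1)² = 1940;  (δR_2)² = 7.84;  (δR_3)² = 7400
δR = √(9340) = 96.6 Ω

96.6 Ω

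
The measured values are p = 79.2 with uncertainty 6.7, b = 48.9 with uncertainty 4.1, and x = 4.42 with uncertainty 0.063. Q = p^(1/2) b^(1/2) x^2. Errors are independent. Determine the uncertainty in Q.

Since Q is a product/quotient, work with relative uncertainties:
  (½·δp/p)² = (0.5×0.0846)² = 0.00179;  (½·δb/b)² = (0.5×0.0838)² = 0.00176;  (2·δx/x)² = (2×0.0143)² = 0.000813
δQ/Q = √(0.00436) = 0.0660
Q = 1220, so δQ = 0.0660 × 1220 = 80.3.

80.3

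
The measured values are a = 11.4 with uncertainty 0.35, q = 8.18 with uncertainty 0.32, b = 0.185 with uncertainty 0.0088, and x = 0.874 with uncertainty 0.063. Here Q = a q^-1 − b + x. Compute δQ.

0.0941

Let p = a·q^-1 = 1.39. δp/p = √((1·δa/a)² + (-1·δq/q)²) = √(0.000943 + 0.00153) = 0.0497, so δp = 0.0693.
Q = p − b + x: δQ = √(δp² + δb² + δx²) = √(0.00480 + 7.74e-05 + 0.00397) = 0.0941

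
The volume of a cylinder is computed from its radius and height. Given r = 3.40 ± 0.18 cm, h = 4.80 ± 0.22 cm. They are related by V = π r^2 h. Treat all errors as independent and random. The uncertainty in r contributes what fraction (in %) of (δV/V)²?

(δV/V)² = (2·δr/r)² + (1·δh/h)²
  r term: (2×0.0529)² = 0.0112
  h term: (1×0.0458)² = 0.00210
Total = 0.0133. Share from r = 0.0112/0.0133 = 0.842.

84.2%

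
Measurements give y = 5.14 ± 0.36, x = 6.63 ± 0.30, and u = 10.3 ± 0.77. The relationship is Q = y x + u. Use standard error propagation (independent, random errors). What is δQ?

2.94

Let p = y·x = 34.1. δp/p = √((1·δy/y)² + (1·δx/x)²) = √(0.00491 + 0.00205) = 0.0834, so δp = 2.84.
Q = p + u: δQ = √(δp² + δu²) = √(8.07 + 0.593) = 2.94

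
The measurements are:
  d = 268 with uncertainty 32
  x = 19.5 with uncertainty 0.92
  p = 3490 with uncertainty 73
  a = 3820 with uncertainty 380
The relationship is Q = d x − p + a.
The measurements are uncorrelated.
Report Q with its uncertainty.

5560 ± 775

Let w = d·x = 5230. δw/w = √((1·δd/d)² + (1·δx/x)²) = √(0.0143 + 0.00223) = 0.128, so δw = 671.
Q = w − p + a: δQ = √(δw² + δp² + δa²) = √(4.5e+05 + 5330 + 1.44e+05) = 775
Q = 5560.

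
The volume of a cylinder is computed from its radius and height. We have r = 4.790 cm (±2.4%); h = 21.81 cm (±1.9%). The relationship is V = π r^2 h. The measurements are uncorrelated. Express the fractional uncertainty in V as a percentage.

Since V is a product/quotient, work with relative uncertainties:
  (2·δr/r)² = (2×0.0240)² = 0.00230;  (1·δh/h)² = (1×0.0190)² = 0.000361
δV/V = √(0.00266) = 0.0516

5.16%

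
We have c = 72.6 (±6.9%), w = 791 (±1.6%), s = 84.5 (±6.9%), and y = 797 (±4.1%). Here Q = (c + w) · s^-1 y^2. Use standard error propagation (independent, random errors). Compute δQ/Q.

0.108

Let u = c + w = 864. δu = √(δc² + δw²) = √(25.1 + 160) = 13.6, so δu/u = 0.0158.
Q is then a monomial in u, s, y:
δQ/Q = √((δu/u)² + (-1·δs/s)² + (2·δy/y)²) = √(0.000248 + 0.00476 + 0.00672) = 0.108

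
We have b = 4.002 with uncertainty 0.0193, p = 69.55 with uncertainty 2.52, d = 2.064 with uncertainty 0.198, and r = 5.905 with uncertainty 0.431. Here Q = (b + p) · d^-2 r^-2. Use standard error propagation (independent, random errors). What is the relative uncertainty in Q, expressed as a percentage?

Let u = b + p = 73.55. δu = √(δb² + δp²) = √(0.000372 + 6.35) = 2.52, so δu/u = 0.0343.
Q is then a monomial in u, d, r:
δQ/Q = √((δu/u)² + (-2·δd/d)² + (-2·δr/r)²) = √(0.00117 + 0.0368 + 0.0213) = 0.244

24.4%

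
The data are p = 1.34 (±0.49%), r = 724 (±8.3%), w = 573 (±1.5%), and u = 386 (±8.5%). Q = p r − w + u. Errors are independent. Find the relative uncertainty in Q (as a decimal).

0.112

Let h = p·r = 970. δh/h = √((1·δp/p)² + (1·δr/r)²) = √(2.4e-05 + 0.00689) = 0.0831, so δh = 80.7.
Q = h − w + u: δQ = √(δh² + δw² + δu²) = √(6510 + 73.9 + 1080) = 87.5
Q = 783, so δQ/Q = 87.5/783 = 0.112.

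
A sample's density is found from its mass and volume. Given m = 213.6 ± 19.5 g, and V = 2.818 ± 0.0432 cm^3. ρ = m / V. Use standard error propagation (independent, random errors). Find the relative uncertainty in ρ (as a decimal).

0.0926

Products/powers → add relative errors in quadrature, weighted by exponent:
  (1·δm/m)² = (1×0.0913)² = 0.00833;  (-1·δV/V)² = (-1×0.0153)² = 0.000235
δρ/ρ = √(0.00857) = 0.0926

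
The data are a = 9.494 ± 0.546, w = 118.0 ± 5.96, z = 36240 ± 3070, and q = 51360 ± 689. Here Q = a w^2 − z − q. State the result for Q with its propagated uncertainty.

44590 ± 15700

Let p = a·w^2 = 132200. δp/p = √((1·δa/a)² + (2·δw/w)²) = √(0.00331 + 0.0102) = 0.116, so δp = 15400.
Q = p − z − q: δQ = √(δp² + δz² + δq²) = √(2.36e+08 + 9.42e+06 + 4.75e+05) = 15700
Q = 44590.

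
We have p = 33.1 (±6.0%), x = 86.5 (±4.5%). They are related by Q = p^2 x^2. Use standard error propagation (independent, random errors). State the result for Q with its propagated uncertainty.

(8.20 ± 1.23) × 10^6

Q is a product of powers, so relative uncertainties combine in quadrature:
  (2·δp/p)² = (2×0.0600)² = 0.0144;  (2·δx/x)² = (2×0.0450)² = 0.00810
δQ/Q = √(0.0225) = 0.150
Q = 8.2e+06, so δQ = 0.150 × 8.2e+06 = 1.23e+06.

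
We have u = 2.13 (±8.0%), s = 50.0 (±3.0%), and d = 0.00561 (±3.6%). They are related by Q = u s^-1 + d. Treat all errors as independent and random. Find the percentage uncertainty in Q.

7.56%

Let p = u·s^-1 = 0.0426. δp/p = √((1·δu/u)² + (-1·δs/s)²) = √(0.00640 + 0.000900) = 0.0854, so δp = 0.00364.
Q = p + d: δQ = √(δp² + δd²) = √(1.32e-05 + 4.08e-08) = 0.00365
Q = 0.0482, so δQ/Q = 0.00365/0.0482 = 0.0756.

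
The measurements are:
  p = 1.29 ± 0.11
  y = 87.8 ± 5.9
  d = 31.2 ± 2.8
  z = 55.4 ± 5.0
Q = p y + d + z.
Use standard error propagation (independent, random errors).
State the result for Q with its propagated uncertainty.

Let w = p·y = 113. δw/w = √((1·δp/p)² + (1·δy/y)²) = √(0.00727 + 0.00452) = 0.109, so δw = 12.3.
Q = w + d + z: δQ = √(δw² + δd² + δz²) = √(151 + 7.84 + 25.0) = 13.6
Q = 200.

200 ± 13.6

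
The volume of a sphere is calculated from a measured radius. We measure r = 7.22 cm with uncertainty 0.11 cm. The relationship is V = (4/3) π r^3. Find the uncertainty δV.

V is a product of powers, so relative uncertainties combine in quadrature:
  (3·δr/r)² = (3×0.0152)² = 0.00209
δV/V = √(0.00209) = 0.0457
V = 1580 cm^3, so δV = 0.0457 × 1580 = 72.1 cm^3.

72.1 cm^3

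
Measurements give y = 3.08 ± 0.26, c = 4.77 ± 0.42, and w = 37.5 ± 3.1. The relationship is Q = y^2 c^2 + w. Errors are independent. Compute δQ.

Let p = y^2·c^2 = 216. δp/p = √((2·δy/y)² + (2·δc/c)²) = √(0.0285 + 0.0310) = 0.244, so δp = 52.7.
Q = p + w: δQ = √(δp² + δw²) = √(2770 + 9.61) = 52.7

52.7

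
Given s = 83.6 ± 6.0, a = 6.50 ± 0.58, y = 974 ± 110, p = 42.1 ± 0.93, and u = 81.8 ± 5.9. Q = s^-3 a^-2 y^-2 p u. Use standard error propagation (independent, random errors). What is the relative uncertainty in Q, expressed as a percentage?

36.7%

Q is a product of powers, so relative uncertainties combine in quadrature:
  (-3·δs/s)² = (-3×0.0718)² = 0.0464;  (-2·δa/a)² = (-2×0.0892)² = 0.0318;  (-2·δy/y)² = (-2×0.113)² = 0.0510;  (1·δp/p)² = (1×0.0221)² = 0.000488;  (1·δu/u)² = (1×0.0721)² = 0.00520
δQ/Q = √(0.135) = 0.367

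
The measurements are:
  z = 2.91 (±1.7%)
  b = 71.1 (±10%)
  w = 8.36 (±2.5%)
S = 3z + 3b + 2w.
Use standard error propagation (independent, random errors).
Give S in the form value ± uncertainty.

Sums and differences: (δS)² = Σ (cᵢ δxᵢ)².
  (3·δz)² = 0.0220;  (3·δb)² = 455;  (2·δw)² = 0.175
δS = √(455) = 21.3
S = 239.

239 ± 21.3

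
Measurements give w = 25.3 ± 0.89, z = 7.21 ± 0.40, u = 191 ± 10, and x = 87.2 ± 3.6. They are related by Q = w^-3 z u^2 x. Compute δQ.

Relative error in a monomial: (δQ/Q)² = Σ (nᵢ · δxᵢ/xᵢ)².
  (-3·δw/w)² = (-3×0.0352)² = 0.0111;  (1·δz/z)² = (1×0.0555)² = 0.00308;  (2·δu/u)² = (2×0.0524)² = 0.0110;  (1·δx/x)² = (1×0.0413)² = 0.00170
δQ/Q = √(0.0269) = 0.164
Q = 1420, so δQ = 0.164 × 1420 = 232.

232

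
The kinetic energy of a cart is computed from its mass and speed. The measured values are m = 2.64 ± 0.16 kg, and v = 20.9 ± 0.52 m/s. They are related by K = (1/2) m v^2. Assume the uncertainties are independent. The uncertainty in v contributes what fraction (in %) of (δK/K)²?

40.3%

(δK/K)² = (1·δm/m)² + (2·δv/v)²
  m term: (1×0.0606)² = 0.00367
  v term: (2×0.0249)² = 0.00248
Total = 0.00615. Share from v = 0.00248/0.00615 = 0.403.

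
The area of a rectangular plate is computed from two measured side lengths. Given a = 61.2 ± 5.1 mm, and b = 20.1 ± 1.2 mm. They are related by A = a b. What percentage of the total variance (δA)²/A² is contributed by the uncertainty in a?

(δA/A)² = (1·δa/a)² + (1·δb/b)²
  a term: (1×0.0833)² = 0.00694
  b term: (1×0.0597)² = 0.00356
Total = 0.0105. Share from a = 0.00694/0.0105 = 0.661.

66.1%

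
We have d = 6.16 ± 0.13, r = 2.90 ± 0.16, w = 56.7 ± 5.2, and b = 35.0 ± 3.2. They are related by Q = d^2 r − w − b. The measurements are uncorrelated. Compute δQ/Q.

Let p = d^2·r = 110. δp/p = √((2·δd/d)² + (1·δr/r)²) = √(0.00178 + 0.00304) = 0.0695, so δp = 7.64.
Q = p − w − b: δQ = √(δp² + δw² + δb²) = √(58.4 + 27.0 + 10.2) = 9.78
Q = 18.3, so δQ/Q = 9.78/18.3 = 0.533.

0.533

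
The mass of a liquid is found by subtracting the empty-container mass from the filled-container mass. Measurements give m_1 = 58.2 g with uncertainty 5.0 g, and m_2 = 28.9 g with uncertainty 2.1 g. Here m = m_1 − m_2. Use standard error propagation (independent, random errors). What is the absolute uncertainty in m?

m is a linear combination, so absolute uncertainties add in quadrature:
  (δm_1)² = 25.0;  (δm_2)² = 4.41
δm = √(29.4) = 5.42 g

5.42 g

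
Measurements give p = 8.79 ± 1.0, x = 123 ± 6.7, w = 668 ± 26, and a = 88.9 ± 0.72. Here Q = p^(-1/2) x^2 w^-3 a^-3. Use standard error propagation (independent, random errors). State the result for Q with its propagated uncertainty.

Since Q is a product/quotient, work with relative uncertainties:
  (−½·δp/p)² = (-0.5×0.114)² = 0.00324;  (2·δx/x)² = (2×0.0545)² = 0.0119;  (-3·δw/w)² = (-3×0.0389)² = 0.0136;  (-3·δa/a)² = (-3×0.00810)² = 0.000590
δQ/Q = √(0.0293) = 0.171
Q = 2.44e-11, so δQ = 0.171 × 2.44e-11 = 4.17e-12.

(2.44 ± 0.417) × 10^-11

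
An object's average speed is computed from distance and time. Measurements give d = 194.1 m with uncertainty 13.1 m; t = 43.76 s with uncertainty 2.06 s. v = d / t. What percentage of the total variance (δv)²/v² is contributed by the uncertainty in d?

(δv/v)² = (1·δd/d)² + (-1·δt/t)²
  d term: (1×0.0675)² = 0.00456
  t term: (-1×0.0471)² = 0.00222
Total = 0.00677. Share from d = 0.00456/0.00677 = 0.673.

67.3%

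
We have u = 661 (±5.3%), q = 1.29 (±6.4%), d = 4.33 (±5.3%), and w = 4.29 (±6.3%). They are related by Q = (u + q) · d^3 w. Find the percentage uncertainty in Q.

17.9%

Let h = u + q = 662. δh = √(δu² + δq²) = √(1230 + 0.00682) = 35.0, so δh/h = 0.0529.
Q is then a monomial in h, d, w:
δQ/Q = √((δh/h)² + (3·δd/d)² + (1·δw/w)²) = √(0.00280 + 0.0253 + 0.00397) = 0.179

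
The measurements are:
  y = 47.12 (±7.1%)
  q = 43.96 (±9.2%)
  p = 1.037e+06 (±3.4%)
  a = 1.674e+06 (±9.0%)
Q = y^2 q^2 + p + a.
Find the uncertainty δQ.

Let w = y^2·q^2 = 4.291e+06. δw/w = √((2·δy/y)² + (2·δq/q)²) = √(0.0202 + 0.0339) = 0.232, so δw = 9.97e+05.
Q = w + p + a: δQ = √(δw² + δp² + δa²) = √(9.95e+11 + 1.24e+09 + 2.27e+10) = 1.01e+06

1.01e+06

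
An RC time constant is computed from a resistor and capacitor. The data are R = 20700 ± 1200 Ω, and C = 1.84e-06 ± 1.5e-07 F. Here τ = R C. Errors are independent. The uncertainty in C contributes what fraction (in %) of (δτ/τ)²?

66.4%

(δτ/τ)² = (1·δR/R)² + (1·δC/C)²
  R term: (1×0.0580)² = 0.00336
  C term: (1×0.0815)² = 0.00665
Total = 0.0100. Share from C = 0.00665/0.0100 = 0.664.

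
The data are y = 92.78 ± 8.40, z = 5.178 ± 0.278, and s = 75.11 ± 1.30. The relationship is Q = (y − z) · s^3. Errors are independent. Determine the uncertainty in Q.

Let u = y − z = 87.60. δu = √(δy² + δz²) = √(70.6 + 0.0773) = 8.40, so δu/u = 0.0959.
Q is then a monomial in u, s:
δQ/Q = √((δu/u)² + (3·δs/s)²) = √(0.00920 + 0.00270) = 0.109
Q = 3.712e+07, so δQ = 0.109 × 3.712e+07 = 4.05e+06.

4.05e+06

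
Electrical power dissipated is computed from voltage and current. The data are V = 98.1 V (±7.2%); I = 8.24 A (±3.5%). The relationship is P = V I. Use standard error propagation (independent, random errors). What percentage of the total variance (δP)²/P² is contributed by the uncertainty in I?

(δP/P)² = (1·δV/V)² + (1·δI/I)²
  V term: (1×0.0720)² = 0.00518
  I term: (1×0.0350)² = 0.00123
Total = 0.00641. Share from I = 0.00123/0.00641 = 0.191.

19.1%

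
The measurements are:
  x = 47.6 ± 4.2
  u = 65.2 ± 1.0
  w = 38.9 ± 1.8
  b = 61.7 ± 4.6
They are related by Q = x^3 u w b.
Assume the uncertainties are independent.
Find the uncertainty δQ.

Q is a product of powers, so relative uncertainties combine in quadrature:
  (3·δx/x)² = (3×0.0882)² = 0.0701;  (1·δu/u)² = (1×0.0153)² = 0.000235;  (1·δw/w)² = (1×0.0463)² = 0.00214;  (1·δb/b)² = (1×0.0746)² = 0.00556
δQ/Q = √(0.0780) = 0.279
Q = 1.69e+10, so δQ = 0.279 × 1.69e+10 = 4.71e+09.

4.71e+09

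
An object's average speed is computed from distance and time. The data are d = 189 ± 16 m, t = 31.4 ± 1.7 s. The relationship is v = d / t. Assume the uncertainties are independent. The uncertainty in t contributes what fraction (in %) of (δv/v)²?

(δv/v)² = (1·δd/d)² + (-1·δt/t)²
  d term: (1×0.0847)² = 0.00717
  t term: (-1×0.0541)² = 0.00293
Total = 0.0101. Share from t = 0.00293/0.0101 = 0.290.

29.0%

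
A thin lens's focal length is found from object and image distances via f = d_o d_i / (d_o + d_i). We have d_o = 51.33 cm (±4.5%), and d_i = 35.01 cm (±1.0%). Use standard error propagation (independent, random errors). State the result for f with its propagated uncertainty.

20.81 ± 0.399 cm

∂f/∂d_o = (d_i/(d_o+d_i))² = 0.164;  ∂f/∂d_i = (d_o/(d_o+d_i))² = 0.353
δf = √((∂f/∂d_o · δd_o)² + (∂f/∂d_i · δd_i)²) = √(0.144 + 0.0153) = 0.399 cm
f = 20.81 cm.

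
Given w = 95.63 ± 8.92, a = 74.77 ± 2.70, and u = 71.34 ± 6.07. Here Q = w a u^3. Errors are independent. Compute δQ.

7.12e+08

Since Q is a product/quotient, work with relative uncertainties:
  (1·δw/w)² = (1×0.0933)² = 0.00870;  (1·δa/a)² = (1×0.0361)² = 0.00130;  (3·δu/u)² = (3×0.0851)² = 0.0652
δQ/Q = √(0.0752) = 0.274
Q = 2.596e+09, so δQ = 0.274 × 2.596e+09 = 7.12e+08.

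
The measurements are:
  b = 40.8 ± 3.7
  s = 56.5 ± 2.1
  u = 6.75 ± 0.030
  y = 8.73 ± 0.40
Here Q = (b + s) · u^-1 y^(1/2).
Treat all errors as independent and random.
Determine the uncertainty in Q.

Let w = b + s = 97.3. δw = √(δb² + δs²) = √(13.7 + 4.41) = 4.25, so δw/w = 0.0437.
Q is then a monomial in w, u, y:
δQ/Q = √((δw/w)² + (-1·δu/u)² + (½·δy/y)²) = √(0.00191 + 1.98e-05 + 0.000525) = 0.0496
Q = 42.6, so δQ = 0.0496 × 42.6 = 2.11.

2.11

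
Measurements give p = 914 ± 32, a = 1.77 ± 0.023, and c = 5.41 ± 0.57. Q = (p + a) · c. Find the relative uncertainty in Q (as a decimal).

Let u = p + a = 916. δu = √(δp² + δa²) = √(1020 + 0.000529) = 32.0, so δu/u = 0.0349.
Q is then a monomial in u, c:
δQ/Q = √((δu/u)² + (1·δc/c)²) = √(0.00122 + 0.0111) = 0.111

0.111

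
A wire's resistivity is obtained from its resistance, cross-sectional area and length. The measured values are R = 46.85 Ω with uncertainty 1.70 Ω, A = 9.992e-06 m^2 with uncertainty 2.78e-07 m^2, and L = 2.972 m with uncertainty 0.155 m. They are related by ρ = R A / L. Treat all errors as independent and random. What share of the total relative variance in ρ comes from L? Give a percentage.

(δρ/ρ)² = (1·δR/R)² + (1·δA/A)² + (-1·δL/L)²
  R term: (1×0.0363)² = 0.00132
  A term: (1×0.0278)² = 0.000774
  L term: (-1×0.0522)² = 0.00272
Total = 0.00481. Share from L = 0.00272/0.00481 = 0.565.

56.5%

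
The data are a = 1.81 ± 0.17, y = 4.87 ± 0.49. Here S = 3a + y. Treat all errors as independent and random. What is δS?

0.707

For a sum/difference, combine absolute errors in quadrature:
  (3·δa)² = 0.260;  (δy)² = 0.240
δS = √(0.500) = 0.707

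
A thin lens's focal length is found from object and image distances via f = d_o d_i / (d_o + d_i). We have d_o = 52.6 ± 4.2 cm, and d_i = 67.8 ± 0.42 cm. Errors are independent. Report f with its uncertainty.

∂f/∂d_o = (d_i/(d_o+d_i))² = 0.317;  ∂f/∂d_i = (d_o/(d_o+d_i))² = 0.191
δf = √((∂f/∂d_o · δd_o)² + (∂f/∂d_i · δd_i)²) = √(1.77 + 0.00643) = 1.33 cm
f = 29.6 cm.

29.6 ± 1.33 cm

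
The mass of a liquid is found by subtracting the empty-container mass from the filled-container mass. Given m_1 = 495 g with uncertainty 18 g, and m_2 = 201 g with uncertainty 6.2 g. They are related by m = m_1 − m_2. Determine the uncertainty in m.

19.0 g

Sums and differences: (δm)² = Σ (cᵢ δxᵢ)².
  (δm_1)² = 324;  (δm_2)² = 38.4
δm = √(362) = 19.0 g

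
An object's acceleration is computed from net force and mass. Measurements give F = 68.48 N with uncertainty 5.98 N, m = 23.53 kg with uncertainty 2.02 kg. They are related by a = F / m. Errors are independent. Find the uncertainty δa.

Products/powers → add relative errors in quadrature, weighted by exponent:
  (1·δF/F)² = (1×0.0873)² = 0.00763;  (-1·δm/m)² = (-1×0.0858)² = 0.00737
δa/a = √(0.0150) = 0.122
a = 2.910 m/s^2, so δa = 0.122 × 2.910 = 0.356 m/s^2.

0.356 m/s^2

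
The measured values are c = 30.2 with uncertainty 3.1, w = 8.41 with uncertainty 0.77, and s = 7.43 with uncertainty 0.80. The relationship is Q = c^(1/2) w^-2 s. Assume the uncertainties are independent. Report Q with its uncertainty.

Since Q is a product/quotient, work with relative uncertainties:
  (½·δc/c)² = (0.5×0.103)² = 0.00263;  (-2·δw/w)² = (-2×0.0916)² = 0.0335;  (1·δs/s)² = (1×0.108)² = 0.0116
δQ/Q = √(0.0478) = 0.219
Q = 0.577, so δQ = 0.219 × 0.577 = 0.126.

0.577 ± 0.126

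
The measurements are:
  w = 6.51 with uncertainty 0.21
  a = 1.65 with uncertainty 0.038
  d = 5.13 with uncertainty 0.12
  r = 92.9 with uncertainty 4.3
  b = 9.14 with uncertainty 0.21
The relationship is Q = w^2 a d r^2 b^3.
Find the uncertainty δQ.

3.22e+08

Relative error in a monomial: (δQ/Q)² = Σ (nᵢ · δxᵢ/xᵢ)².
  (2·δw/w)² = (2×0.0323)² = 0.00416;  (1·δa/a)² = (1×0.0230)² = 0.000530;  (1·δd/d)² = (1×0.0234)² = 0.000547;  (2·δr/r)² = (2×0.0463)² = 0.00857;  (3·δb/b)² = (3×0.0230)² = 0.00475
δQ/Q = √(0.0186) = 0.136
Q = 2.36e+09, so δQ = 0.136 × 2.36e+09 = 3.22e+08.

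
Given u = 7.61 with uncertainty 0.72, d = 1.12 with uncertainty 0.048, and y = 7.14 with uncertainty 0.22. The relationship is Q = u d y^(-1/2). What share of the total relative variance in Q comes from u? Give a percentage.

(δQ/Q)² = (1·δu/u)² + (1·δd/d)² + (−½·δy/y)²
  u term: (1×0.0946)² = 0.00895
  d term: (1×0.0429)² = 0.00184
  y term: (-0.5×0.0308)² = 0.000237
Total = 0.0110. Share from u = 0.00895/0.0110 = 0.812.

81.2%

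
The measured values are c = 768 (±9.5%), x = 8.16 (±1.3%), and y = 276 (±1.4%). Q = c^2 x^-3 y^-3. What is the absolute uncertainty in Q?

1.02e-05

Relative error in a monomial: (δQ/Q)² = Σ (nᵢ · δxᵢ/xᵢ)².
  (2·δc/c)² = (2×0.0950)² = 0.0361;  (-3·δx/x)² = (-3×0.0130)² = 0.00152;  (-3·δy/y)² = (-3×0.0140)² = 0.00176
δQ/Q = √(0.0394) = 0.198
Q = 5.16e-05, so δQ = 0.198 × 5.16e-05 = 1.02e-05.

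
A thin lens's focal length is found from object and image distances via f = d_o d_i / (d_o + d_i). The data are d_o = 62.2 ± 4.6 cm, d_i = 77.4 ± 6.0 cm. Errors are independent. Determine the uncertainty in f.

∂f/∂d_o = (d_i/(d_o+d_i))² = 0.307;  ∂f/∂d_i = (d_o/(d_o+d_i))² = 0.199
δf = √((∂f/∂d_o · δd_o)² + (∂f/∂d_i · δd_i)²) = √(2.00 + 1.42) = 1.85 cm

1.85 cm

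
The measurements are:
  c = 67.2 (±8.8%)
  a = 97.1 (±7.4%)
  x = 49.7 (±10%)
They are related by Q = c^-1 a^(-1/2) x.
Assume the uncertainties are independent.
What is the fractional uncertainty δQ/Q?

0.138

Relative error in a monomial: (δQ/Q)² = Σ (nᵢ · δxᵢ/xᵢ)².
  (-1·δc/c)² = (-1×0.0880)² = 0.00774;  (−½·δa/a)² = (-0.5×0.0740)² = 0.00137;  (1·δx/x)² = (1×0.100)² = 0.0100
δQ/Q = √(0.0191) = 0.138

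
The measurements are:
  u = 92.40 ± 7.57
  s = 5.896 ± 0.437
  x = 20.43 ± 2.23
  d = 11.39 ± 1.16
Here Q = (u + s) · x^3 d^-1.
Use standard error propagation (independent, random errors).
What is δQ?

Let w = u + s = 98.30. δw = √(δu² + δs²) = √(57.3 + 0.191) = 7.58, so δw/w = 0.0771.
Q is then a monomial in w, x, d:
δQ/Q = √((δw/w)² + (3·δx/x)² + (-1·δd/d)²) = √(0.00595 + 0.107 + 0.0104) = 0.352
Q = 73590, so δQ = 0.352 × 73590 = 25900.

25900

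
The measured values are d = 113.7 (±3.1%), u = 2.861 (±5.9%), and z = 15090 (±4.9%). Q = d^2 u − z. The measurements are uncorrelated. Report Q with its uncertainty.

Let p = d^2·u = 36990. δp/p = √((2·δd/d)² + (1·δu/u)²) = √(0.00384 + 0.00348) = 0.0856, so δp = 3170.
Q = p − z: δQ = √(δp² + δz²) = √(1e+07 + 5.47e+05) = 3250
Q = 21900.

21900 ± 3250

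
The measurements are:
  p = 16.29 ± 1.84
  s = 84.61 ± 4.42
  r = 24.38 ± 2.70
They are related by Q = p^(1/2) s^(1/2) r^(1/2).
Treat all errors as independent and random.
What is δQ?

For a monomial Q ∝ p^(1/2), s^(1/2), r^(1/2), fractional errors add in quadrature:
  (½·δp/p)² = (0.5×0.113)² = 0.00319;  (½·δs/s)² = (0.5×0.0522)² = 0.000682;  (½·δr/r)² = (0.5×0.111)² = 0.00307
δQ/Q = √(0.00694) = 0.0833
Q = 183.3, so δQ = 0.0833 × 183.3 = 15.3.

15.3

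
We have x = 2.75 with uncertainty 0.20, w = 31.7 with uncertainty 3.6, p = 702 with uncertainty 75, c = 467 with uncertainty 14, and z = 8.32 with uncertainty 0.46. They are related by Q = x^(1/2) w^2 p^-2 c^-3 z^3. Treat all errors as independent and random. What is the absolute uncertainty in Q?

7e-09

Relative error in a monomial: (δQ/Q)² = Σ (nᵢ · δxᵢ/xᵢ)².
  (½·δx/x)² = (0.5×0.0727)² = 0.00132;  (2·δw/w)² = (2×0.114)² = 0.0516;  (-2·δp/p)² = (-2×0.107)² = 0.0457;  (-3·δc/c)² = (-3×0.0300)² = 0.00809;  (3·δz/z)² = (3×0.0553)² = 0.0275
δQ/Q = √(0.134) = 0.366
Q = 1.91e-08, so δQ = 0.366 × 1.91e-08 = 7e-09.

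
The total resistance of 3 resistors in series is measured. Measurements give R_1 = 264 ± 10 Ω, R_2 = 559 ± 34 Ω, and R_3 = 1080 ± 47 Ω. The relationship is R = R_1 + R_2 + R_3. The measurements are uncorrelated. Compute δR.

58.9 Ω

Sums and differences: (δR)² = Σ (cᵢ δxᵢ)².
  (δR_1)² = 100;  (δR_2)² = 1160;  (δR_3)² = 2210
δR = √(3460) = 58.9 Ω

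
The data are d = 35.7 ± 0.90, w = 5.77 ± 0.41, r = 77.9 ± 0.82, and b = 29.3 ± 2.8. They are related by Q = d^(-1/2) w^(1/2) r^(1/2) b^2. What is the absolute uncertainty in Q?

Each factor contributes (exponent × relative error)² to (δQ/Q)²:
  (−½·δd/d)² = (-0.5×0.0252)² = 0.000159;  (½·δw/w)² = (0.5×0.0711)² = 0.00126;  (½·δr/r)² = (0.5×0.0105)² = 2.77e-05;  (2·δb/b)² = (2×0.0956)² = 0.0365
δQ/Q = √(0.0380) = 0.195
Q = 3050, so δQ = 0.195 × 3050 = 594.

594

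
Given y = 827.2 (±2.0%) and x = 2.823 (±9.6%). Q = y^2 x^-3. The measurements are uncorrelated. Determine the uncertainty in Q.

8840

Relative error in a monomial: (δQ/Q)² = Σ (nᵢ · δxᵢ/xᵢ)².
  (2·δy/y)² = (2×0.0200)² = 0.00160;  (-3·δx/x)² = (-3×0.0960)² = 0.0829
δQ/Q = √(0.0845) = 0.291
Q = 30420, so δQ = 0.291 × 30420 = 8840.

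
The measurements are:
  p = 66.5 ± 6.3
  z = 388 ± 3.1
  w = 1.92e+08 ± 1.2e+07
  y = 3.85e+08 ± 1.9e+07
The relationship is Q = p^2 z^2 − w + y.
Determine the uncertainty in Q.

1.29e+08

Let h = p^2·z^2 = 6.66e+08. δh/h = √((2·δp/p)² + (2·δz/z)²) = √(0.0359 + 0.000255) = 0.190, so δh = 1.27e+08.
Q = h − w + y: δQ = √(δh² + δw² + δy²) = √(1.6e+16 + 1.44e+14 + 3.61e+14) = 1.29e+08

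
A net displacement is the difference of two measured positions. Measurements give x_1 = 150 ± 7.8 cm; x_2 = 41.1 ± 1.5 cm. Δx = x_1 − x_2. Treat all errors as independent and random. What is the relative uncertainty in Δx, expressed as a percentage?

For a sum/difference, combine absolute errors in quadrature:
  (δx_1)² = 60.8;  (δx_2)² = 2.25
δΔx = √(63.1) = 7.94 cm
Δx = 109 cm, so δΔx/Δx = 7.94/109 = 0.0729.

7.29%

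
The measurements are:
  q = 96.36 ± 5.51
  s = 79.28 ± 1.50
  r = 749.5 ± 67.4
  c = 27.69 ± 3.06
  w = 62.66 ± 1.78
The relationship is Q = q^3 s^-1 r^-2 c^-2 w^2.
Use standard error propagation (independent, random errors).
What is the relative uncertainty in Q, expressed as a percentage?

Each factor contributes (exponent × relative error)² to (δQ/Q)²:
  (3·δq/q)² = (3×0.0572)² = 0.0294;  (-1·δs/s)² = (-1×0.0189)² = 0.000358;  (-2·δr/r)² = (-2×0.0899)² = 0.0323;  (-2·δc/c)² = (-2×0.111)² = 0.0488;  (2·δw/w)² = (2×0.0284)² = 0.00323
δQ/Q = √(0.114) = 0.338

33.8%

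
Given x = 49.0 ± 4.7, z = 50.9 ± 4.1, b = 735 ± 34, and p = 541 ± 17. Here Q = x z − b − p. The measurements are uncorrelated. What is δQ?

315

Let w = x·z = 2490. δw/w = √((1·δx/x)² + (1·δz/z)²) = √(0.00920 + 0.00649) = 0.125, so δw = 312.
Q = w − b − p: δQ = √(δw² + δb² + δp²) = √(97600 + 1160 + 289) = 315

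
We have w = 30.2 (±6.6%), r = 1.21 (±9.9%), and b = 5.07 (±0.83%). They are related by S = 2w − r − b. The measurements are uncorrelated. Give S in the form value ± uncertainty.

54.1 ± 3.99

For a sum/difference, combine absolute errors in quadrature:
  (2·δw)² = 15.9;  (δr)² = 0.0143;  (δb)² = 0.00177
δS = √(15.9) = 3.99
S = 54.1.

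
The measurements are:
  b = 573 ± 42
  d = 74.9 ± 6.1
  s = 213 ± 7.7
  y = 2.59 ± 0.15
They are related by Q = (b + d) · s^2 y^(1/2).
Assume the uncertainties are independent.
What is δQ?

4.81e+06

Let u = b + d = 648. δu = √(δb² + δd²) = √(1760 + 37.2) = 42.4, so δu/u = 0.0655.
Q is then a monomial in u, s, y:
δQ/Q = √((δu/u)² + (2·δs/s)² + (½·δy/y)²) = √(0.00429 + 0.00523 + 0.000839) = 0.102
Q = 4.73e+07, so δQ = 0.102 × 4.73e+07 = 4.81e+06.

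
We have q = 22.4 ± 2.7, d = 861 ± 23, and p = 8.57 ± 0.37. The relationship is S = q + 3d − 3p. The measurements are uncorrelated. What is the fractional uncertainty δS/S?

For a sum/difference, combine absolute errors in quadrature:
  (δq)² = 7.29;  (3·δd)² = 4760;  (3·δp)² = 1.23
δS = √(4770) = 69.1
S = 2580, so δS/S = 69.1/2580 = 0.0268.

0.0268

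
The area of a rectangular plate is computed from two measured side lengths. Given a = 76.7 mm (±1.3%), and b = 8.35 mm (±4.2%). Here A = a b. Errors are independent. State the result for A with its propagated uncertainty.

640 ± 28.2 mm^2

For a monomial A ∝ a, b, fractional errors add in quadrature:
  (1·δa/a)² = (1×0.0130)² = 0.000169;  (1·δb/b)² = (1×0.0420)² = 0.00176
δA/A = √(0.00193) = 0.0440
A = 640 mm^2, so δA = 0.0440 × 640 = 28.2 mm^2.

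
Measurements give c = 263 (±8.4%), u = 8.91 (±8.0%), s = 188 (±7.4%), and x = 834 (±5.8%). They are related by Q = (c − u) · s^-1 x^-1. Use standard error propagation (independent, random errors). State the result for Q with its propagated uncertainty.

Let w = c − u = 254. δw = √(δc² + δu²) = √(488 + 0.508) = 22.1, so δw/w = 0.0870.
Q is then a monomial in w, s, x:
δQ/Q = √((δw/w)² + (-1·δs/s)² + (-1·δx/x)²) = √(0.00757 + 0.00548 + 0.00336) = 0.128
Q = 0.00162, so δQ = 0.128 × 0.00162 = 0.000208.

0.00162 ± 0.000208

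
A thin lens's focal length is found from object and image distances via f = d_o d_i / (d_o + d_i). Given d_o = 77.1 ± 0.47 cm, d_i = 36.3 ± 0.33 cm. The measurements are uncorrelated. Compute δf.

∂f/∂d_o = (d_i/(d_o+d_i))² = 0.102;  ∂f/∂d_i = (d_o/(d_o+d_i))² = 0.462
δf = √((∂f/∂d_o · δd_o)² + (∂f/∂d_i · δd_i)²) = √(0.00232 + 0.0233) = 0.160 cm

0.160 cm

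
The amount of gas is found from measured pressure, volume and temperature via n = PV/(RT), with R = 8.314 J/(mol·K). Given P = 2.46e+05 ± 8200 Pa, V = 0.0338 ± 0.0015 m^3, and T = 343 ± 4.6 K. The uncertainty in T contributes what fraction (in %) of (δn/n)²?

(δn/n)² = (1·δP/P)² + (1·δV/V)² + (-1·δT/T)²
  P term: (1×0.0333)² = 0.00111
  V term: (1×0.0444)² = 0.00197
  T term: (-1×0.0134)² = 0.000180
Total = 0.00326. Share from T = 0.000180/0.00326 = 0.0552.

5.52%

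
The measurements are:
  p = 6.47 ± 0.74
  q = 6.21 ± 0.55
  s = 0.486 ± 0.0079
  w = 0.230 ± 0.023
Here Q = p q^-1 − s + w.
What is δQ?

0.153

Let h = p·q^-1 = 1.04. δh/h = √((1·δp/p)² + (-1·δq/q)²) = √(0.0131 + 0.00784) = 0.145, so δh = 0.151.
Q = h − s + w: δQ = √(δh² + δs² + δw²) = √(0.0227 + 6.24e-05 + 0.000529) = 0.153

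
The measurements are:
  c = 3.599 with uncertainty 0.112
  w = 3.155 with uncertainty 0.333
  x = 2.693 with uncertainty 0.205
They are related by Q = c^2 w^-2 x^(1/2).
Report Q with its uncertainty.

2.135 ± 0.477

Since Q is a product/quotient, work with relative uncertainties:
  (2·δc/c)² = (2×0.0311)² = 0.00387;  (-2·δw/w)² = (-2×0.106)² = 0.0446;  (½·δx/x)² = (0.5×0.0761)² = 0.00145
δQ/Q = √(0.0499) = 0.223
Q = 2.135, so δQ = 0.223 × 2.135 = 0.477.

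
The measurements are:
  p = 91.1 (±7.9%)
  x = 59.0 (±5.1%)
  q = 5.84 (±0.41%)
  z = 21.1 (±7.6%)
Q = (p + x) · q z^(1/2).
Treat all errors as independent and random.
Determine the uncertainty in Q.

260

Let u = p + x = 150. δu = √(δp² + δx²) = √(51.8 + 9.05) = 7.80, so δu/u = 0.0520.
Q is then a monomial in u, q, z:
δQ/Q = √((δu/u)² + (1·δq/q)² + (½·δz/z)²) = √(0.00270 + 1.68e-05 + 0.00144) = 0.0645
Q = 4030, so δQ = 0.0645 × 4030 = 260.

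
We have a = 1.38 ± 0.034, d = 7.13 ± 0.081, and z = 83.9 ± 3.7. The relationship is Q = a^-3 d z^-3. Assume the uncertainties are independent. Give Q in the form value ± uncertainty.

Since Q is a product/quotient, work with relative uncertainties:
  (-3·δa/a)² = (-3×0.0246)² = 0.00546;  (1·δd/d)² = (1×0.0114)² = 0.000129;  (-3·δz/z)² = (-3×0.0441)² = 0.0175
δQ/Q = √(0.0231) = 0.152
Q = 4.59e-06, so δQ = 0.152 × 4.59e-06 = 6.98e-07.

(4.59 ± 0.698) × 10^-6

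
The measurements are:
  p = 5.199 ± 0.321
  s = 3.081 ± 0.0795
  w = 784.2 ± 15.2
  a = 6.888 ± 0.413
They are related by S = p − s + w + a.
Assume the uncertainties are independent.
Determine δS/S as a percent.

1.92%

Each term contributes (cᵢ δxᵢ)² to (δS)²:
  (δp)² = 0.103;  (δs)² = 0.00632;  (δw)² = 231;  (δa)² = 0.171
δS = √(231) = 15.2
S = 793.2, so δS/S = 15.2/793.2 = 0.0192.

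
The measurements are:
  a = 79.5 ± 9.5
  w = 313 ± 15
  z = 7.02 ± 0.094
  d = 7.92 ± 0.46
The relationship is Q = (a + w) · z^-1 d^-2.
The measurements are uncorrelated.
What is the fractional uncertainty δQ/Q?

Let u = a + w = 392. δu = √(δa² + δw²) = √(90.2 + 225) = 17.8, so δu/u = 0.0452.
Q is then a monomial in u, z, d:
δQ/Q = √((δu/u)² + (-1·δz/z)² + (-2·δd/d)²) = √(0.00205 + 0.000179 + 0.0135) = 0.125

0.125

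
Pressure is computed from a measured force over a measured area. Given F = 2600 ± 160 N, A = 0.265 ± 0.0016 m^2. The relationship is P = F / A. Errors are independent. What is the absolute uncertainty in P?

Each factor contributes (exponent × relative error)² to (δP/P)²:
  (1·δF/F)² = (1×0.0615)² = 0.00379;  (-1·δA/A)² = (-1×0.00604)² = 3.65e-05
δP/P = √(0.00382) = 0.0618
P = 9810 Pa, so δP = 0.0618 × 9810 = 607 Pa.

607 Pa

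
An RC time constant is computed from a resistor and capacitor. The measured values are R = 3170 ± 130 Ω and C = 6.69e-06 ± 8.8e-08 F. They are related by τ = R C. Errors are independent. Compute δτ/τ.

For a monomial τ ∝ R, C, fractional errors add in quadrature:
  (1·δR/R)² = (1×0.0410)² = 0.00168;  (1·δC/C)² = (1×0.0132)² = 0.000173
δτ/τ = √(0.00185) = 0.0431

0.0431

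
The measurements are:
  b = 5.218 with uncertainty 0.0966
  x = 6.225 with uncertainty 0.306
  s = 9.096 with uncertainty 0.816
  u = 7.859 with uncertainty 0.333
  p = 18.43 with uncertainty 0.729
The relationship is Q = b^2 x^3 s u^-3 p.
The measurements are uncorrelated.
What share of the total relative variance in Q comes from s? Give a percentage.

(δQ/Q)² = (2·δb/b)² + (3·δx/x)² + (1·δs/s)² + (-3·δu/u)² + (1·δp/p)²
  b term: (2×0.0185)² = 0.00137
  x term: (3×0.0492)² = 0.0217
  s term: (1×0.0897)² = 0.00805
  u term: (-3×0.0424)² = 0.0162
  p term: (1×0.0396)² = 0.00156
Total = 0.0489. Share from s = 0.00805/0.0489 = 0.165.

16.5%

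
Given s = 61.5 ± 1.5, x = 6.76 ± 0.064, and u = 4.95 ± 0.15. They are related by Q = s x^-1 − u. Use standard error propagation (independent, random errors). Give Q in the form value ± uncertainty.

Let p = s·x^-1 = 9.10. δp/p = √((1·δs/s)² + (-1·δx/x)²) = √(0.000595 + 8.96e-05) = 0.0262, so δp = 0.238.
Q = p − u: δQ = √(δp² + δu²) = √(0.0567 + 0.0225) = 0.281
Q = 4.15.

4.15 ± 0.281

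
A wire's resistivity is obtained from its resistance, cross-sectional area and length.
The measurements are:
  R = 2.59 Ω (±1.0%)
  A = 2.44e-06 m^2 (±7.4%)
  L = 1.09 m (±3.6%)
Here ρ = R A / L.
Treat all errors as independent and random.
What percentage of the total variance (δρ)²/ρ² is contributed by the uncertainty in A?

(δρ/ρ)² = (1·δR/R)² + (1·δA/A)² + (-1·δL/L)²
  R term: (1×0.0100)² = 0.000100
  A term: (1×0.0740)² = 0.00548
  L term: (-1×0.0360)² = 0.00130
Total = 0.00687. Share from A = 0.00548/0.00687 = 0.797.

79.7%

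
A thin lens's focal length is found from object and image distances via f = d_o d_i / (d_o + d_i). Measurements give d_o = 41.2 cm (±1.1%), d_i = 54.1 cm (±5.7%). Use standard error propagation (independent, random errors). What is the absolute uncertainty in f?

∂f/∂d_o = (d_i/(d_o+d_i))² = 0.322;  ∂f/∂d_i = (d_o/(d_o+d_i))² = 0.187
δf = √((∂f/∂d_o · δd_o)² + (∂f/∂d_i · δd_i)²) = √(0.0213 + 0.332) = 0.595 cm

0.595 cm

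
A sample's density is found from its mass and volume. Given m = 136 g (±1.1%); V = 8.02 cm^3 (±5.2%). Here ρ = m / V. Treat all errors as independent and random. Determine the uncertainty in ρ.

0.901 g/cm^3

For a monomial ρ ∝ m, V^-1, fractional errors add in quadrature:
  (1·δm/m)² = (1×0.0110)² = 0.000121;  (-1·δV/V)² = (-1×0.0520)² = 0.00270
δρ/ρ = √(0.00283) = 0.0532
ρ = 17.0 g/cm^3, so δρ = 0.0532 × 17.0 = 0.901 g/cm^3.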